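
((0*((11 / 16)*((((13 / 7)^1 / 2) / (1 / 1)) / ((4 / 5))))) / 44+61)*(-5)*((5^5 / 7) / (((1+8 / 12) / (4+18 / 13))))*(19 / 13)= -108656250 / 169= -642936.39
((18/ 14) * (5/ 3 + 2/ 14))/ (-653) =-114/ 31997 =-0.00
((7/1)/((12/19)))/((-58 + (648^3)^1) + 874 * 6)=19/466462248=0.00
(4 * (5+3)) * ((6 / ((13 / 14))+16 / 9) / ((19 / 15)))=208.15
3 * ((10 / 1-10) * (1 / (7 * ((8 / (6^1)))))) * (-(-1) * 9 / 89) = 0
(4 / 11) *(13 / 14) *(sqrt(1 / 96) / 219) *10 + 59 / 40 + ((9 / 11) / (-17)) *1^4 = 65 *sqrt(6) / 101178 + 10673 / 7480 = 1.43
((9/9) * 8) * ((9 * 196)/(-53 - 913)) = -14.61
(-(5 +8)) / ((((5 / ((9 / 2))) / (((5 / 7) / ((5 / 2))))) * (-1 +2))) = -117 / 35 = -3.34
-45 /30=-3 /2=-1.50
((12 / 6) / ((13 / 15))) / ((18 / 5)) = 25 / 39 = 0.64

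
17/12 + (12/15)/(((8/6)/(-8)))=-203/60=-3.38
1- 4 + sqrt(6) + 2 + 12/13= -1/13 + sqrt(6)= 2.37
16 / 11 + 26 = 302 / 11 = 27.45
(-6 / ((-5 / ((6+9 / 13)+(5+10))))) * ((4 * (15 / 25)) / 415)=20304 / 134875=0.15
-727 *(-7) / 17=5089 / 17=299.35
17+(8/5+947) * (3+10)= 61744/5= 12348.80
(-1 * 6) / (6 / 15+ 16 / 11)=-55 / 17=-3.24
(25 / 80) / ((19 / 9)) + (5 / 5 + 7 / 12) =1579 / 912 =1.73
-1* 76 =-76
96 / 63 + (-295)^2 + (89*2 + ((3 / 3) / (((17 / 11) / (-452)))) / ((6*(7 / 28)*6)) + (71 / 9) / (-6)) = 560158997 / 6426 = 87170.71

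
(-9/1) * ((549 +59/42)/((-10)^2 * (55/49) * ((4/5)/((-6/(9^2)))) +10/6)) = 1456371/355910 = 4.09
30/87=10/29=0.34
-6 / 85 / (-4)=3 / 170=0.02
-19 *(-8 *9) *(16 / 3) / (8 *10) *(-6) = -2736 / 5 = -547.20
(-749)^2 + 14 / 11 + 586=561588.27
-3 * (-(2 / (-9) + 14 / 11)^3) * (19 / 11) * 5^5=66788800000 / 3557763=18772.70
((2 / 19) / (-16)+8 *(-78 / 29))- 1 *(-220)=874883 / 4408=198.48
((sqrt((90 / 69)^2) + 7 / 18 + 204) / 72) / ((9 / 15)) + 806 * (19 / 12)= 114545713 / 89424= 1280.93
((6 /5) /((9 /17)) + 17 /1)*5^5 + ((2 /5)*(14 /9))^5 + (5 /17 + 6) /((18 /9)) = 377764778880637 /6273956250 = 60211.57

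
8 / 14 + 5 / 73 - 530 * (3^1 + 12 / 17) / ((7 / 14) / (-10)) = 341251359 / 8687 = 39282.99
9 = 9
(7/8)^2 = 49/64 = 0.77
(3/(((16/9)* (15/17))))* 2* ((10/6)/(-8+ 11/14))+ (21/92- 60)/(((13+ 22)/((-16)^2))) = -142469529/325220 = -438.07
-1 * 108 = -108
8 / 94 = 4 / 47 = 0.09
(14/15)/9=14/135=0.10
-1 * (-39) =39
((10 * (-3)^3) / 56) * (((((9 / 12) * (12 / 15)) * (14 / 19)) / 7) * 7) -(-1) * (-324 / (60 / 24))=-25029 / 190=-131.73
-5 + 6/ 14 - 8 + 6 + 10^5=699954/ 7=99993.43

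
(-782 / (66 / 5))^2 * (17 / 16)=64974425 / 17424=3729.02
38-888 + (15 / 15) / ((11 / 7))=-9343 / 11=-849.36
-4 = -4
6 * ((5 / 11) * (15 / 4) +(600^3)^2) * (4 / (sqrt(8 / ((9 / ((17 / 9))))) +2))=498845952000000018225 / 517- 55427328000000002025 * sqrt(34) / 517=339752163969415914.82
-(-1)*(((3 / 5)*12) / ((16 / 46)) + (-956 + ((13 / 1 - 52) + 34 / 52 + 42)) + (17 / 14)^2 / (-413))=-4901986821 / 5261620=-931.65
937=937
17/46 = 0.37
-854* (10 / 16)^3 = -53375 / 256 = -208.50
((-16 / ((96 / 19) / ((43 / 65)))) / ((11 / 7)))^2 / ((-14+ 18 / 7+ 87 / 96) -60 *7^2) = -1831589816 / 3040895639925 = -0.00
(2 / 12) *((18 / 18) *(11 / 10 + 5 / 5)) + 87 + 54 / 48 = 3539 / 40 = 88.48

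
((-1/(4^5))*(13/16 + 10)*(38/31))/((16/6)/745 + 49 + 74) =-7346445/69814706176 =-0.00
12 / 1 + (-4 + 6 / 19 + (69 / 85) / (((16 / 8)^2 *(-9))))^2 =9667567369 / 375584400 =25.74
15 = 15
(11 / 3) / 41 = 11 / 123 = 0.09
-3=-3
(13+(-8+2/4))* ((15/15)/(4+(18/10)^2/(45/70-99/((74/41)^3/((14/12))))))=9881505425/6880200056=1.44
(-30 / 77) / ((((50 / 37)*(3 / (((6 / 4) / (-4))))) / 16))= 222 / 385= 0.58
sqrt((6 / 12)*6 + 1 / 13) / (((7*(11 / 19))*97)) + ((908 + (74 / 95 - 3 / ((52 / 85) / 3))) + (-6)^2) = 38*sqrt(130) / 97097 + 4594533 / 4940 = 930.07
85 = 85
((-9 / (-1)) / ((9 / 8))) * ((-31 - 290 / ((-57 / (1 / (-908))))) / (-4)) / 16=802363 / 207024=3.88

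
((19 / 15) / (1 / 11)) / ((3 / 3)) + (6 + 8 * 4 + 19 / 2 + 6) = 2023 / 30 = 67.43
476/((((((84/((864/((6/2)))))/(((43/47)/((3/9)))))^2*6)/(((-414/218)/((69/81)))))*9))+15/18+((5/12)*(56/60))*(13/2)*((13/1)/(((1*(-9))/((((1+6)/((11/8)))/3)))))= -15728545462639/9010506582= -1745.58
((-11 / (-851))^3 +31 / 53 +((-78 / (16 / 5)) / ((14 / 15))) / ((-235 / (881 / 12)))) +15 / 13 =88494961514463297 / 8940952221166784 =9.90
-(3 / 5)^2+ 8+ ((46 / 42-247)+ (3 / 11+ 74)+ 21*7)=-16.99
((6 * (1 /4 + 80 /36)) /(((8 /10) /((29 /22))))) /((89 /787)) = 114115 /528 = 216.13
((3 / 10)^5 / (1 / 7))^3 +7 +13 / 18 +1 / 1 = 78500044295075909 / 9000000000000000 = 8.72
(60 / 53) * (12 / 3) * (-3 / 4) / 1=-3.40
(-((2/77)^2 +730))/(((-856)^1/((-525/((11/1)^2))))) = -162306525/43864436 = -3.70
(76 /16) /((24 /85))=1615 /96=16.82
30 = 30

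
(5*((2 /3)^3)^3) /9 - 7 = -1237469 /177147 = -6.99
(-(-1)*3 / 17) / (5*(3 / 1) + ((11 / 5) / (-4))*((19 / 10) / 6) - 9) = 3600 / 118847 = 0.03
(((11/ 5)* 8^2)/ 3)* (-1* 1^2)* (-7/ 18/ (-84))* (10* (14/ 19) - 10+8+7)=-4136/ 1539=-2.69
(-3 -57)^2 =3600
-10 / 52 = -5 / 26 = -0.19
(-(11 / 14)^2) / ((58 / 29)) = -121 / 392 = -0.31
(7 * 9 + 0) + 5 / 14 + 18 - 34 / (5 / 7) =2363 / 70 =33.76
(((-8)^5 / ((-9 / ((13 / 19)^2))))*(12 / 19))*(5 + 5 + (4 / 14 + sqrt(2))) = 22151168*sqrt(2) / 20577 + 531628032 / 48013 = 12594.99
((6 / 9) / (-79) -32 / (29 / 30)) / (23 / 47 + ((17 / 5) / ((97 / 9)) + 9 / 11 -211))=0.16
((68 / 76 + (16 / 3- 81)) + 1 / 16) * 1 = -68135 / 912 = -74.71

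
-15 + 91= 76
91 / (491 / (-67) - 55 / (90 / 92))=-54873 / 38321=-1.43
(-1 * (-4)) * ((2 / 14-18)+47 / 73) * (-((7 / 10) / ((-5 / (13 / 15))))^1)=-76232 / 9125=-8.35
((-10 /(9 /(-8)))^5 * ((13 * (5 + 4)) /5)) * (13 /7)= 110755840000 /45927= 2411562.70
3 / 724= 0.00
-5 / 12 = -0.42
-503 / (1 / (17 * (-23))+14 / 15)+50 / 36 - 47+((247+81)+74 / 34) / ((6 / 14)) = 308017081 / 1670454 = 184.39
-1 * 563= -563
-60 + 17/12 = -703/12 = -58.58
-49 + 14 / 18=-434 / 9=-48.22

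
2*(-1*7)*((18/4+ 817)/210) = -1643/30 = -54.77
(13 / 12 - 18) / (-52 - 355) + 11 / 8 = 13837 / 9768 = 1.42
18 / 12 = 3 / 2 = 1.50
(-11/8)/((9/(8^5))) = -45056/9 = -5006.22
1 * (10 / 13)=0.77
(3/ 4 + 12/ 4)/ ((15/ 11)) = 11/ 4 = 2.75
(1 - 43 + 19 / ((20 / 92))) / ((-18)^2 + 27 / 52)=11804 / 84375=0.14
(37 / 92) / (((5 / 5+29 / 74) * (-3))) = -1369 / 14214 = -0.10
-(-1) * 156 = 156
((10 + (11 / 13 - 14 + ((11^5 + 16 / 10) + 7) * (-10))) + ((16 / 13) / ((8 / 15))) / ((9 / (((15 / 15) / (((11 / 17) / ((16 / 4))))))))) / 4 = -690946357 / 1716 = -402649.39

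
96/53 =1.81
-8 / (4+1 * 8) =-2 / 3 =-0.67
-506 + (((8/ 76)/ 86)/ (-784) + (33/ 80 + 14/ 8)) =-201701267/ 400330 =-503.84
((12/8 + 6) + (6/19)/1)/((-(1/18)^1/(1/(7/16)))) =-42768/133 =-321.56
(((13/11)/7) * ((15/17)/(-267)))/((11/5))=-325/1281511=-0.00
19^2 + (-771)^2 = 594802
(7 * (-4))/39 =-28/39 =-0.72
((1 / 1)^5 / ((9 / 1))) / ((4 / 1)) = 1 / 36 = 0.03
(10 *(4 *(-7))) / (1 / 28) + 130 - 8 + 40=-7678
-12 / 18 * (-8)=16 / 3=5.33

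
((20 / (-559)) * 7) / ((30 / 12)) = -56 / 559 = -0.10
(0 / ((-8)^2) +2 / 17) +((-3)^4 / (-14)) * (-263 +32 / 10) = 1788863 / 1190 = 1503.25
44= 44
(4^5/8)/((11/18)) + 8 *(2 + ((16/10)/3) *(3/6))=37552/165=227.59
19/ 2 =9.50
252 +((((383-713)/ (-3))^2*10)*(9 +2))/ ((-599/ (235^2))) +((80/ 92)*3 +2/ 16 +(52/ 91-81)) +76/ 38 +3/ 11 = -1041409903248755/ 8486632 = -122711801.72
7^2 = 49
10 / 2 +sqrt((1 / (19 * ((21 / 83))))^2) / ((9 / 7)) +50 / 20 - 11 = -3425 / 1026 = -3.34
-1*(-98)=98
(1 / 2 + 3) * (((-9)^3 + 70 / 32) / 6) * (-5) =407015 / 192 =2119.87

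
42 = 42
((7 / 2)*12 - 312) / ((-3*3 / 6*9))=20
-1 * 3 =-3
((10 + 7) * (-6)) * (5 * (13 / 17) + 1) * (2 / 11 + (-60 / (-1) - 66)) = 31488 / 11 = 2862.55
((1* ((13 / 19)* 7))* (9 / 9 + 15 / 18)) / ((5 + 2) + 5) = 1001 / 1368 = 0.73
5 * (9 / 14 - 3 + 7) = 325 / 14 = 23.21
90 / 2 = 45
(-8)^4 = 4096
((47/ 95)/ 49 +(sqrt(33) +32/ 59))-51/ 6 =-4365499/ 549290 +sqrt(33) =-2.20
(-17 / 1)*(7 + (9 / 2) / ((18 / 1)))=-493 / 4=-123.25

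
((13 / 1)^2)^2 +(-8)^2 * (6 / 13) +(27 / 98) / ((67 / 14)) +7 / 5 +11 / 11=871657484 / 30485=28593.00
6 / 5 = 1.20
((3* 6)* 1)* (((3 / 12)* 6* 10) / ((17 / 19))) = 5130 / 17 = 301.76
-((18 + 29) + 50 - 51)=-46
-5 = -5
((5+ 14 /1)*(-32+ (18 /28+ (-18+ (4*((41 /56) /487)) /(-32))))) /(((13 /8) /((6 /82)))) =-42.23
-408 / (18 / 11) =-748 / 3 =-249.33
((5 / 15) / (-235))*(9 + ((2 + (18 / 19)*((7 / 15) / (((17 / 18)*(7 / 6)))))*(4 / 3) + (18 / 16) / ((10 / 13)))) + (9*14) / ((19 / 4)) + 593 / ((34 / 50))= 516926909 / 575280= 898.57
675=675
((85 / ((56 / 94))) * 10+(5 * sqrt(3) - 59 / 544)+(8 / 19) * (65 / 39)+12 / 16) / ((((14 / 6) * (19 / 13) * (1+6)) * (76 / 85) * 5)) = 3315 * sqrt(3) / 70756+4029791623 / 301137536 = 13.46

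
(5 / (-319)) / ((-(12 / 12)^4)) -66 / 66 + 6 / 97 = -28544 / 30943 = -0.92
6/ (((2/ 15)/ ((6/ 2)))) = 135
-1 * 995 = -995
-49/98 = -1/2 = -0.50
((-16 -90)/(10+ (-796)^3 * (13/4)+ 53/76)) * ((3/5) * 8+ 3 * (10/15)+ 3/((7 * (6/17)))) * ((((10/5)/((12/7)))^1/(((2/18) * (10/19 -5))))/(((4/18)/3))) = -51142509/3114412704475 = -0.00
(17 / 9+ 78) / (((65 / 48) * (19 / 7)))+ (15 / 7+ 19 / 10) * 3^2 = 58.12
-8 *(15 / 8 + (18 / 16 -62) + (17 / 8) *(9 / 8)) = 3623 / 8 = 452.88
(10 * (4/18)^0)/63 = 10/63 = 0.16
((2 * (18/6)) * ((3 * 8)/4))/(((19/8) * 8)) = 36/19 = 1.89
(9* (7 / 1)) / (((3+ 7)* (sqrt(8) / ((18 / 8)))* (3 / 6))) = 10.02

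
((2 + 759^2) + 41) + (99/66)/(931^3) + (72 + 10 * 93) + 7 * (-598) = 924673012147083/1613908982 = 572940.00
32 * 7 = 224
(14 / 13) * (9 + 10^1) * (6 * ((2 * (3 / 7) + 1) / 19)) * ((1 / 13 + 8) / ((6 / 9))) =1890 / 13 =145.38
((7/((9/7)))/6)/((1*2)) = 49/108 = 0.45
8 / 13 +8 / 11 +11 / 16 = 4645 / 2288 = 2.03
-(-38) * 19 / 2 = 361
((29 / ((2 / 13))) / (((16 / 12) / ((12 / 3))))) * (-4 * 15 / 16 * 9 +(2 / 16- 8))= -23538.94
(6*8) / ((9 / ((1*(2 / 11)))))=32 / 33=0.97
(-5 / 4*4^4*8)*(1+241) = -619520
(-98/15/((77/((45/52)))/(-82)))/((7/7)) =861/143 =6.02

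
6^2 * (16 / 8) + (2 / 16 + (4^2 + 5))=745 / 8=93.12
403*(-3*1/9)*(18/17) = -2418/17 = -142.24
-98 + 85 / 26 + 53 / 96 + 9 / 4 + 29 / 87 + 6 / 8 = -113375 / 1248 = -90.85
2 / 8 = 1 / 4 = 0.25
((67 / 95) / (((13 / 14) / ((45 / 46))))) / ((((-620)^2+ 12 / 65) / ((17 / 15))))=23919 / 10918887244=0.00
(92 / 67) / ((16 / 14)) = 161 / 134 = 1.20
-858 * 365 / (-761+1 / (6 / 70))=469755 / 1124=417.93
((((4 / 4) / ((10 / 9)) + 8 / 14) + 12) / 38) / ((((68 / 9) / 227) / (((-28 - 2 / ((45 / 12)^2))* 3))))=-899.23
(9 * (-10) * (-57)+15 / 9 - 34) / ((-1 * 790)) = -15293 / 2370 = -6.45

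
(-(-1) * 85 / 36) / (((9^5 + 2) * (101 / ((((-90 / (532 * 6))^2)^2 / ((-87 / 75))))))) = -11953125 / 55418293548578057216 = -0.00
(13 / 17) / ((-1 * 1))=-13 / 17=-0.76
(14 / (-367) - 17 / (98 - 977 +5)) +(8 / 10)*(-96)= -76.82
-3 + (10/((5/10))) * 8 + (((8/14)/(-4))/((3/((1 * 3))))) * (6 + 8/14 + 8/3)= 22885/147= 155.68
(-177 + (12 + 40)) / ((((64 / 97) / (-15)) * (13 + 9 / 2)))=36375 / 224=162.39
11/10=1.10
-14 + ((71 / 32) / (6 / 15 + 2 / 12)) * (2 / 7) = -12.88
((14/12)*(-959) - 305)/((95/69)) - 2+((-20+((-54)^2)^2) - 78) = 1615365151/190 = 8501921.85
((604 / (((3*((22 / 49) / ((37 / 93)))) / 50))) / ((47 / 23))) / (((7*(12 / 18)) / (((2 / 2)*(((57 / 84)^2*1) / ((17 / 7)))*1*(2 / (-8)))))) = -1159721525 / 26156064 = -44.34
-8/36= -2/9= -0.22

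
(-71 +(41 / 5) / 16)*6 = -16917 / 40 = -422.92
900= 900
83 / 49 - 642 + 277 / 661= -639.89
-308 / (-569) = 308 / 569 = 0.54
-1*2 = -2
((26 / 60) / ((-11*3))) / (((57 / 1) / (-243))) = 117 / 2090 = 0.06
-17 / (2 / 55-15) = 935 / 823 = 1.14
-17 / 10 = -1.70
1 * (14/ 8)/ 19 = 7/ 76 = 0.09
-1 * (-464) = 464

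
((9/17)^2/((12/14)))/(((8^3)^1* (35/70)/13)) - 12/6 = -293479/147968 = -1.98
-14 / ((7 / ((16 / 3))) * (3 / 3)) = -32 / 3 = -10.67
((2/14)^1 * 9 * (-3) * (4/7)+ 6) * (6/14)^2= 1674/2401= 0.70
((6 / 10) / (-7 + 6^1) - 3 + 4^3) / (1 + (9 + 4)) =151 / 35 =4.31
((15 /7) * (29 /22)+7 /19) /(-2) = -9343 /5852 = -1.60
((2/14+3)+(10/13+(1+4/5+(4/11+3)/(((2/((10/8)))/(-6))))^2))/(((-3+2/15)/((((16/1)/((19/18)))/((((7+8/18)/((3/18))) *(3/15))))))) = -43112876211/602731129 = -71.53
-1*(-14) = 14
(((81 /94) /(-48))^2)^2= 531441 /5116716384256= 0.00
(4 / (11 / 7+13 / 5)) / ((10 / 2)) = 14 / 73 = 0.19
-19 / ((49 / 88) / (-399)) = 95304 / 7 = 13614.86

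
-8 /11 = -0.73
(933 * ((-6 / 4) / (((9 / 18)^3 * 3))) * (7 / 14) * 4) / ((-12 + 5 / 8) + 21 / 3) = 59712 / 35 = 1706.06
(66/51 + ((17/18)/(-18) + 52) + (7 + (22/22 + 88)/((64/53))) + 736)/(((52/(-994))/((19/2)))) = -723961693399/4582656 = -157978.62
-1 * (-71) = 71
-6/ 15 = -2/ 5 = -0.40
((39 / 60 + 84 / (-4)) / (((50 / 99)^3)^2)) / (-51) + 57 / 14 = 1045498565214483 / 37187500000000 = 28.11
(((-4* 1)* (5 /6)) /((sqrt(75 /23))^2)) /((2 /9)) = -23 /5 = -4.60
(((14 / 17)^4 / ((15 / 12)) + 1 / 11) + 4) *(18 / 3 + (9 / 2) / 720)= 19683710369 / 734984800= 26.78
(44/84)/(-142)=-11/2982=-0.00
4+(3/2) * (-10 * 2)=-26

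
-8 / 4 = -2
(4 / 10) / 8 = 1 / 20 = 0.05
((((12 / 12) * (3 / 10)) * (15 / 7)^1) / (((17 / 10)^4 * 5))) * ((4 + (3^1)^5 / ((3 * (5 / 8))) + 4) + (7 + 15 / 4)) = 1335150 / 584647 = 2.28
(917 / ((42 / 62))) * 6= 8122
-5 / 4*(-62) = 155 / 2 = 77.50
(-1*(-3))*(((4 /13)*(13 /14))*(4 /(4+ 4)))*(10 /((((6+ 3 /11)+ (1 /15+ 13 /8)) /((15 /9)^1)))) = 0.90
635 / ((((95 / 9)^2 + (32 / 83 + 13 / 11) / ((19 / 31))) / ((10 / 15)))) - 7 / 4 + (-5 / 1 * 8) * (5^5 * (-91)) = 11375001.96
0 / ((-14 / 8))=0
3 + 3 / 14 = 45 / 14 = 3.21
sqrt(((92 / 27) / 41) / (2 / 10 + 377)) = 0.01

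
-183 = -183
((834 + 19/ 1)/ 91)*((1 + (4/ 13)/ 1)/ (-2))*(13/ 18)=-4.43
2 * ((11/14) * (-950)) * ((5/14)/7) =-26125/343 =-76.17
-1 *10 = -10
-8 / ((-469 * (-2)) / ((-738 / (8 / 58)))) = 21402 / 469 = 45.63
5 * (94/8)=235/4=58.75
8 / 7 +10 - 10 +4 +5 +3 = 92 / 7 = 13.14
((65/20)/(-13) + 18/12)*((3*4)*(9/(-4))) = -135/4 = -33.75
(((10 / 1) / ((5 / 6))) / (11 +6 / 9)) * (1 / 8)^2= 0.02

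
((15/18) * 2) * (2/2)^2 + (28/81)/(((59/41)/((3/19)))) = 51593/30267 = 1.70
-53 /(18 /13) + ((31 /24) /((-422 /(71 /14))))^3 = -109119393711718025 /2850724085465088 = -38.28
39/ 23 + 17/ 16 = 1015/ 368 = 2.76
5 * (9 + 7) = 80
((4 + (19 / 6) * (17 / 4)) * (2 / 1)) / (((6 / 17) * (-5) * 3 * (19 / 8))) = -7123 / 2565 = -2.78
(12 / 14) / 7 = 6 / 49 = 0.12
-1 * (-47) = 47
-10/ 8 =-5/ 4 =-1.25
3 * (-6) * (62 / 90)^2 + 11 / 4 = -5213 / 900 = -5.79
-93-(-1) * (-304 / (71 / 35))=-17243 / 71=-242.86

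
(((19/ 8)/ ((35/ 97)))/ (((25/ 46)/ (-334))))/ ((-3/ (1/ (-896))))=-7078963/ 4704000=-1.50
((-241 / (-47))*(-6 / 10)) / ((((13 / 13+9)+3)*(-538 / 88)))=31812 / 821795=0.04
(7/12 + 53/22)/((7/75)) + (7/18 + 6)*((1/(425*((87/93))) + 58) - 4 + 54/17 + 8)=340497253/759220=448.48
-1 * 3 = -3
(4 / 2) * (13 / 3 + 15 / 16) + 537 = 13141 / 24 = 547.54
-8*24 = -192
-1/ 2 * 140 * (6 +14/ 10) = -518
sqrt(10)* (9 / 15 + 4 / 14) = 31* sqrt(10) / 35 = 2.80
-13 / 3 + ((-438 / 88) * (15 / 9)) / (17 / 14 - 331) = -4.31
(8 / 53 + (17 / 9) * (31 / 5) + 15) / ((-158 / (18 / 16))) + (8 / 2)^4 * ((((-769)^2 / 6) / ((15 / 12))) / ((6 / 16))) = 53826992.16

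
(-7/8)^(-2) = 64/49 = 1.31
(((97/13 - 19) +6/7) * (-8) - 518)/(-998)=19681/45409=0.43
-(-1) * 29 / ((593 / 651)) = 31.84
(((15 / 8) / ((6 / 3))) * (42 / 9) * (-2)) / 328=-35 / 1312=-0.03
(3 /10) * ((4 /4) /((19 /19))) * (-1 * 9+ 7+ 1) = -3 /10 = -0.30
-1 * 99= -99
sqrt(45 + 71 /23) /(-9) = -sqrt(25438) /207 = -0.77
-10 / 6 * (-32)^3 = 163840 / 3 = 54613.33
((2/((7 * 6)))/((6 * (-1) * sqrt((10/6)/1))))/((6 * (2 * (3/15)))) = -sqrt(15)/1512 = -0.00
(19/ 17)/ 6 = 19/ 102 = 0.19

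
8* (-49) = -392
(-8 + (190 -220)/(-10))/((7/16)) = -80/7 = -11.43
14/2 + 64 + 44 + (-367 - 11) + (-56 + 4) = -315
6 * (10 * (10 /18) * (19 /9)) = 1900 /27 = 70.37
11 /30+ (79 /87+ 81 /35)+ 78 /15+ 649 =801187 /1218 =657.79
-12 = -12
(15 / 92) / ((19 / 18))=135 / 874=0.15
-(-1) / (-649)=-0.00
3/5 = 0.60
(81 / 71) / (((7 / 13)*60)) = 351 / 9940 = 0.04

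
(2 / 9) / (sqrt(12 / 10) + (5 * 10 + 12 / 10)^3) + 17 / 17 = 1266639492265577 / 1266637395113577 - 3125 * sqrt(30) / 1266637395113577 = 1.00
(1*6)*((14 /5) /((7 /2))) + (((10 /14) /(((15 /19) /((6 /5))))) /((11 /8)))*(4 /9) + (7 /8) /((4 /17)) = 983471 /110880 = 8.87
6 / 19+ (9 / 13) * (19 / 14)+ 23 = 83875 / 3458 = 24.26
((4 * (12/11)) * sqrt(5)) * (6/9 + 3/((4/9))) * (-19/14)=-3382 * sqrt(5)/77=-98.21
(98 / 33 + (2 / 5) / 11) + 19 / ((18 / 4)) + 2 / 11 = 3668 / 495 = 7.41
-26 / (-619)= 26 / 619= 0.04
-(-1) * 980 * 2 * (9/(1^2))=17640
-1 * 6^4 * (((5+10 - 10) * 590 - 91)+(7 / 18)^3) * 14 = -466872868 / 9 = -51874763.11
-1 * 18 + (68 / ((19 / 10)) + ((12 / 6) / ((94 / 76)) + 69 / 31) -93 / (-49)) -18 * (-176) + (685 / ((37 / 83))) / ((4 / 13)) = 1643307517449 / 200757116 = 8185.55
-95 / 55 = -19 / 11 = -1.73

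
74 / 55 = 1.35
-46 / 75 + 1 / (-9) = -163 / 225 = -0.72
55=55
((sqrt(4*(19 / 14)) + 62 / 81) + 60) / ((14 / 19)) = 19*sqrt(266) / 98 + 46759 / 567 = 85.63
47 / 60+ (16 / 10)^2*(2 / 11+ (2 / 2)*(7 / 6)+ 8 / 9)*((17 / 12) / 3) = 310787 / 89100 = 3.49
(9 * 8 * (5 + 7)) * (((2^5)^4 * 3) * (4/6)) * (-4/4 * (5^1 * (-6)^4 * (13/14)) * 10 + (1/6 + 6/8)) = -763177218342912/7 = -109025316906130.29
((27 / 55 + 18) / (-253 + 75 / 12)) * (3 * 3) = -12204 / 18095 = -0.67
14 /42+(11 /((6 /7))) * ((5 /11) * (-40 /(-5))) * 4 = 187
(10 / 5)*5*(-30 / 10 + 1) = -20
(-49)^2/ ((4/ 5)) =12005/ 4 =3001.25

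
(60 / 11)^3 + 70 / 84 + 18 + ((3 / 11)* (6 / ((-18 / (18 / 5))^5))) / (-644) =363860756321 / 2008978125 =181.12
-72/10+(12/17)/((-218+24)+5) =-38576/5355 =-7.20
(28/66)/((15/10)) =28/99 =0.28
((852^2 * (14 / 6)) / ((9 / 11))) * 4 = 24842048 / 3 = 8280682.67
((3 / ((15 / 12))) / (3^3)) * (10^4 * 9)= 8000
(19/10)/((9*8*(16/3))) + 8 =30739/3840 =8.00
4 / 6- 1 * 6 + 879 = 2621 / 3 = 873.67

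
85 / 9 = 9.44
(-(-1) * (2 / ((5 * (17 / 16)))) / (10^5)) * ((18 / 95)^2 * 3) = 972 / 2397265625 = 0.00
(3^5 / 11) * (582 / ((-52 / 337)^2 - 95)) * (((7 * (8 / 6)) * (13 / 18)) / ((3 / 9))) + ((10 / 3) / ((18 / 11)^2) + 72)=-153629918022215 / 57663832446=-2664.23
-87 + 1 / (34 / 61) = -2897 / 34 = -85.21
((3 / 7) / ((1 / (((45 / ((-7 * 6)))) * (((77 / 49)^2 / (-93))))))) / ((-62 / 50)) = -45375 / 4614722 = -0.01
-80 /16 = -5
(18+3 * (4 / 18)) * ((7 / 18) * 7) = 1372 / 27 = 50.81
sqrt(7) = 2.65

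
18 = 18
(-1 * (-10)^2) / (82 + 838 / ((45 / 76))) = -2250 / 33689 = -0.07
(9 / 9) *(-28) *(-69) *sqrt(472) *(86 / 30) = 55384 *sqrt(118) / 5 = 120324.85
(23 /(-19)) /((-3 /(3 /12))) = 23 /228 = 0.10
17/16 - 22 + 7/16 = -41/2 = -20.50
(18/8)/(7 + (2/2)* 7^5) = 9/67256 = 0.00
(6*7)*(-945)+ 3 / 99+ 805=-1283204 / 33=-38884.97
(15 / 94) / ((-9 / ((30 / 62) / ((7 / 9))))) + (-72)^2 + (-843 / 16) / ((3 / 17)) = 797223433 / 163184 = 4885.43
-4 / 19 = -0.21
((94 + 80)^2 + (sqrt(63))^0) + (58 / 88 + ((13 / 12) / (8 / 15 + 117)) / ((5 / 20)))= 2348701431 / 77572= 30277.70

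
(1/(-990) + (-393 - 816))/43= -1196911/42570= -28.12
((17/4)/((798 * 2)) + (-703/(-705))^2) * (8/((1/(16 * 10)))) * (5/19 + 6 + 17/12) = 7385670561908/753589305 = 9800.66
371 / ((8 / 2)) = 371 / 4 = 92.75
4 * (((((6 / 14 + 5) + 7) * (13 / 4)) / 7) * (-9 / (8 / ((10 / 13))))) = -3915 / 196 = -19.97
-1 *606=-606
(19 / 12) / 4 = 19 / 48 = 0.40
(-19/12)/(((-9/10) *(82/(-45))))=-475/492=-0.97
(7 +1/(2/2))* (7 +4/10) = 296/5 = 59.20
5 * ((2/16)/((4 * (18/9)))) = 5/64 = 0.08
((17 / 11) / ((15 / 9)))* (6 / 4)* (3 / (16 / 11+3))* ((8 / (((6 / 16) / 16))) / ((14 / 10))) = 78336 / 343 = 228.38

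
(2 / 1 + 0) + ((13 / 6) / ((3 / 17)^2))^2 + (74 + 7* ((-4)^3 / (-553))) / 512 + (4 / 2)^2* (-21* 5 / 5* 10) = 59012959891 / 14743296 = 4002.70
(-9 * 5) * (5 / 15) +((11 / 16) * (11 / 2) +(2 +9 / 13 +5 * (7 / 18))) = -24643 / 3744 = -6.58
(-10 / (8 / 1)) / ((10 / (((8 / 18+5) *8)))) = -49 / 9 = -5.44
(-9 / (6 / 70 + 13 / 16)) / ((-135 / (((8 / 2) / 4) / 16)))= 7 / 1509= 0.00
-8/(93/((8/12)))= -0.06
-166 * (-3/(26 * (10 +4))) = 249/182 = 1.37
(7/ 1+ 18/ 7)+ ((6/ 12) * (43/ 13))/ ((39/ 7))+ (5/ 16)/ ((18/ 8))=426185/ 42588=10.01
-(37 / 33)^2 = -1369 / 1089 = -1.26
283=283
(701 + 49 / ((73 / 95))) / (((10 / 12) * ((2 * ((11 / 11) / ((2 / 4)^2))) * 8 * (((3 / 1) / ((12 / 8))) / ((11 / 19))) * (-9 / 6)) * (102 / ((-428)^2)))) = -103395919 / 20805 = -4969.76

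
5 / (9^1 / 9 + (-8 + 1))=-5 / 6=-0.83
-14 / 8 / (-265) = 0.01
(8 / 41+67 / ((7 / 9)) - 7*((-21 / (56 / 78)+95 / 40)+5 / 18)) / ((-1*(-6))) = 5631323 / 123984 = 45.42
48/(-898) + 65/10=5789/898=6.45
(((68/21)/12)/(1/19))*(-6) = -646/21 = -30.76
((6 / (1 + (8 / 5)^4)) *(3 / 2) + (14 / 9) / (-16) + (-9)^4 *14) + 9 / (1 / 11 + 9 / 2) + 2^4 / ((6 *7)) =22074975369971 / 240317784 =91857.44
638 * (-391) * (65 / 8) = -8107385 / 4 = -2026846.25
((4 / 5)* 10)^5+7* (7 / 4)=131121 / 4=32780.25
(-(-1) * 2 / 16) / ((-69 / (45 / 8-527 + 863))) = -911 / 1472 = -0.62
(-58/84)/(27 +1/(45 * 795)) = -345825/13522964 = -0.03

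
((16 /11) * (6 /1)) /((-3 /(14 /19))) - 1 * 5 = -1493 /209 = -7.14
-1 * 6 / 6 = -1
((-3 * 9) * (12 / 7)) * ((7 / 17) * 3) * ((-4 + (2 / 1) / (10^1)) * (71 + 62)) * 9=22106196 / 85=260072.89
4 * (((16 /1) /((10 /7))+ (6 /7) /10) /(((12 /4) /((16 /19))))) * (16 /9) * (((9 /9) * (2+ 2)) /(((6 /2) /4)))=1294336 /10773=120.15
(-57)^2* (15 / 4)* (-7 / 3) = -113715 / 4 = -28428.75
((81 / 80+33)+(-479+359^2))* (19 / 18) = 195222739 / 1440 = 135571.35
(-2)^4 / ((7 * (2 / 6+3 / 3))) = 12 / 7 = 1.71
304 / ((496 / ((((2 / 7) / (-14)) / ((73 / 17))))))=-323 / 110887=-0.00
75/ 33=2.27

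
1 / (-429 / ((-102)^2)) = -3468 / 143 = -24.25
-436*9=-3924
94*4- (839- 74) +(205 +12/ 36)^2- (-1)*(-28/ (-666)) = 41772.82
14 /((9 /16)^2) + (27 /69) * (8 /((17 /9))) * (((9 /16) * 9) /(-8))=21890063 /506736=43.20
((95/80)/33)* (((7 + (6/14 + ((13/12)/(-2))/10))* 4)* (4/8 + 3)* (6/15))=235391/158400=1.49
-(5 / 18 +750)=-13505 / 18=-750.28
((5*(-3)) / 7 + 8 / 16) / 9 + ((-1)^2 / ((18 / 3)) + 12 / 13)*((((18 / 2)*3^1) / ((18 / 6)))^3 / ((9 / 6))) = 867211 / 1638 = 529.43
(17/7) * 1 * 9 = 153/7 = 21.86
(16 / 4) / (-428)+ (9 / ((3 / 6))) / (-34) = -980 / 1819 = -0.54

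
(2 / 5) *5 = 2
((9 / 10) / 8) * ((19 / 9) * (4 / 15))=19 / 300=0.06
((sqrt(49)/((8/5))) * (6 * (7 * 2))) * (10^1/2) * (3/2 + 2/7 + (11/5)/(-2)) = 1260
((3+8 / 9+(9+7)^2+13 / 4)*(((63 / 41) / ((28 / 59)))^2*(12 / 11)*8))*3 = 2671016553 / 36982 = 72224.77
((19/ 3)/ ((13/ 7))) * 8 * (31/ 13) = 32984/ 507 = 65.06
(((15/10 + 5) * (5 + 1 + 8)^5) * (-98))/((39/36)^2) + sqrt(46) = -3794886144/13 + sqrt(46) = -291914311.99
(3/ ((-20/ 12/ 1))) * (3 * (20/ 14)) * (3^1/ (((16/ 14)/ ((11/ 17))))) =-891/ 68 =-13.10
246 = 246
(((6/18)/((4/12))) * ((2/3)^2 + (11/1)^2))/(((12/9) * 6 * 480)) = 1093/34560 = 0.03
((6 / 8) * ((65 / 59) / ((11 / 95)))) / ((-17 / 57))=-1055925 / 44132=-23.93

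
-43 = -43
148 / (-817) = -148 / 817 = -0.18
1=1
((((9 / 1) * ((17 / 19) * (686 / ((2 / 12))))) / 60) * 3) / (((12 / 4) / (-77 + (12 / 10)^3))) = -493774911 / 11875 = -41581.05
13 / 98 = 0.13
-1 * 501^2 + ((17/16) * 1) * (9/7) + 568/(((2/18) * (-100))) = -702942111/2800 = -251050.75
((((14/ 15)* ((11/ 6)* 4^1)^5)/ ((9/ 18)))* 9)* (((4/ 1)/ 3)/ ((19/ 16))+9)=3606761.04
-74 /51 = -1.45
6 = 6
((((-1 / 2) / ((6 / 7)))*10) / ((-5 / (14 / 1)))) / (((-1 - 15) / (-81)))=1323 / 16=82.69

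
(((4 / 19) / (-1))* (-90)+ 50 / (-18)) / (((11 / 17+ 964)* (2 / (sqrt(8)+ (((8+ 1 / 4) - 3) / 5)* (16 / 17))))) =7742 / 934743+ 47005* sqrt(2) / 2804229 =0.03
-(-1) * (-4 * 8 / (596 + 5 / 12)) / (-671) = 0.00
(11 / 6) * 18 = 33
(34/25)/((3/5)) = 34/15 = 2.27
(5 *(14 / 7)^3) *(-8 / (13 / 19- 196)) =1.64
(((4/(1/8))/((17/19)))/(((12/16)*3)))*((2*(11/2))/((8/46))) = 153824/153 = 1005.39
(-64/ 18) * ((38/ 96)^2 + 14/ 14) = -4.11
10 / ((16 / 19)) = 95 / 8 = 11.88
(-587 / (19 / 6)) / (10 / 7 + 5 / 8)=-197232 / 2185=-90.27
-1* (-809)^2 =-654481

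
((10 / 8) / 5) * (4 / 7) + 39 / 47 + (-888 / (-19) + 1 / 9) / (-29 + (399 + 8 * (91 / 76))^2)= 173580732761 / 178411205700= 0.97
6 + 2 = 8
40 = 40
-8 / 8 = -1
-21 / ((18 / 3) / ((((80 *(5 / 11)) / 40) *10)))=-350 / 11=-31.82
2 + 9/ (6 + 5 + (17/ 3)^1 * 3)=65/ 28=2.32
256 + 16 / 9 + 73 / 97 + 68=285061 / 873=326.53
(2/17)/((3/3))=0.12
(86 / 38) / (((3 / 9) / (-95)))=-645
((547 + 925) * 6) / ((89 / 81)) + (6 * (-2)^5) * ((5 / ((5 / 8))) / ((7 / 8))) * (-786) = 864602496 / 623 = 1387804.97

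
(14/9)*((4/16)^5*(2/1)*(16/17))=7/2448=0.00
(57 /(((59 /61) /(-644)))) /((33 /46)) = -34334216 /649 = -52903.26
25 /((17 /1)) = 25 /17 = 1.47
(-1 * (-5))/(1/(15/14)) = 75/14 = 5.36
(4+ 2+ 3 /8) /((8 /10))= 7.97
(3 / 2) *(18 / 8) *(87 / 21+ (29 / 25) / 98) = 274833 / 19600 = 14.02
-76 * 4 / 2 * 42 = -6384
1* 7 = 7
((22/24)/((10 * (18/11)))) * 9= 121/240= 0.50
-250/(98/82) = -10250/49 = -209.18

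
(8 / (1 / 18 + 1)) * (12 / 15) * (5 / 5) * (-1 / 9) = -64 / 95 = -0.67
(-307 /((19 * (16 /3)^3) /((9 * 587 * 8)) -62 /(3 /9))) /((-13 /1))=-43790787 /344779474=-0.13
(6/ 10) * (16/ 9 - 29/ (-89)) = 337/ 267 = 1.26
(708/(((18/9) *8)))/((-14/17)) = -3009/56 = -53.73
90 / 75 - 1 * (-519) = 2601 / 5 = 520.20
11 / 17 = 0.65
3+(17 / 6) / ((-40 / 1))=703 / 240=2.93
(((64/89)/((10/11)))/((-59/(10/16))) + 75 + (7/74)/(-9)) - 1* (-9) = 293695883/3497166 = 83.98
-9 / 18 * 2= -1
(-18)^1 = -18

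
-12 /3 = -4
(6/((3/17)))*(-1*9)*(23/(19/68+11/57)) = -27279288/1831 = -14898.57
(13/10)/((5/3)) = 39/50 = 0.78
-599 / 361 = -1.66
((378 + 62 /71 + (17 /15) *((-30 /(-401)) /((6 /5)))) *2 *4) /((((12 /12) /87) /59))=443035868680 /28471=15560952.15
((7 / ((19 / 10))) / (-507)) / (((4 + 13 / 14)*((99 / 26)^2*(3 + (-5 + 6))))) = -980 / 38547333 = -0.00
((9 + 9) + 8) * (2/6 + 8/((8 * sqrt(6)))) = 26/3 + 13 * sqrt(6)/3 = 19.28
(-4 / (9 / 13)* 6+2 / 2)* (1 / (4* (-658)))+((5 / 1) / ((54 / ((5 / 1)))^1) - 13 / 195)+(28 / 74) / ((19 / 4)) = 122083891 / 249789960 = 0.49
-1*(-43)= 43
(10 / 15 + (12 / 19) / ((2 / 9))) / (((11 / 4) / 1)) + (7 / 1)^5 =10538789 / 627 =16808.28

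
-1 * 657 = -657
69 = 69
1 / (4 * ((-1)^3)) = -1 / 4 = -0.25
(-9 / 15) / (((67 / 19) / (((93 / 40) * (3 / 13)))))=-15903 / 174200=-0.09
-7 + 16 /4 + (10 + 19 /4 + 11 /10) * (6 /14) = 3.79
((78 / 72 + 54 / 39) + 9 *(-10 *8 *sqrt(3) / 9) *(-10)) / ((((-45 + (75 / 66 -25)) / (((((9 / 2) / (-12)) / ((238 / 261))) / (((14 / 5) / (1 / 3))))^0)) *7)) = -3520 *sqrt(3) / 2121 -121 / 23634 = -2.88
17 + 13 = 30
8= 8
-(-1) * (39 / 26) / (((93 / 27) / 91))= 2457 / 62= 39.63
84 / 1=84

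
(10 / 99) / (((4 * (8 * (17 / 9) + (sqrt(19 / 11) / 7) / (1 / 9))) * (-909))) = -3332 / 1789763733 + 63 * sqrt(209) / 4374978014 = -0.00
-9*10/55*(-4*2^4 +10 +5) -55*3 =-933/11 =-84.82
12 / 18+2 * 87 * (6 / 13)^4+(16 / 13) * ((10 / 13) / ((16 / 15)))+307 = 27114365 / 85683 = 316.45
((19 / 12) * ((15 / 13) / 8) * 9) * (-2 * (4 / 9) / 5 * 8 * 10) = -380 / 13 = -29.23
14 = 14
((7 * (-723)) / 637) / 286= -723 / 26026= -0.03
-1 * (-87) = 87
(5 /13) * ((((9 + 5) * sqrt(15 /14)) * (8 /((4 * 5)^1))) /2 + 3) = sqrt(210) /13 + 15 /13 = 2.27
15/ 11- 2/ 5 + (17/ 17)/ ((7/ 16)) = 1251/ 385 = 3.25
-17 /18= -0.94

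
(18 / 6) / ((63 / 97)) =97 / 21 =4.62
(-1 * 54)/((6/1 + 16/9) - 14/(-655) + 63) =-318330/417361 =-0.76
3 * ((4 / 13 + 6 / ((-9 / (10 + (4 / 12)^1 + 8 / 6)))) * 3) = -874 / 13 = -67.23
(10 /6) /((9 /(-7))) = -35 /27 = -1.30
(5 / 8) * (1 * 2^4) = 10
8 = 8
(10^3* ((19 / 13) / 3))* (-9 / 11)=-57000 / 143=-398.60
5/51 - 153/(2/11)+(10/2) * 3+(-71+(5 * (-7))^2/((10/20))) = 158365/102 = 1552.60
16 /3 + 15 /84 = 463 /84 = 5.51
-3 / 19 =-0.16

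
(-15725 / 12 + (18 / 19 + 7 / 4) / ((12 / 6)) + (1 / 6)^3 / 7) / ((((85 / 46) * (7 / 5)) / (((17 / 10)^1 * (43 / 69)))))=-808548049 / 1508220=-536.09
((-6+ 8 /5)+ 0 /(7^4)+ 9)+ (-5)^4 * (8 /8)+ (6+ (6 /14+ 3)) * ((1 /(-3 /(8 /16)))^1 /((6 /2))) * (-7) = 9499 /15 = 633.27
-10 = -10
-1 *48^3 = -110592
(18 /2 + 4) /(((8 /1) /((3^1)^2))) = 117 /8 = 14.62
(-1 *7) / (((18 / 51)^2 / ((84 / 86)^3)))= -4163334 / 79507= -52.36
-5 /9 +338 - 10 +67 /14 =332.23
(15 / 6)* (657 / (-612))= -365 / 136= -2.68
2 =2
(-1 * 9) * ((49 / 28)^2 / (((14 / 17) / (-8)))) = 1071 / 4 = 267.75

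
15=15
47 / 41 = 1.15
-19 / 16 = -1.19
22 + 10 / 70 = 155 / 7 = 22.14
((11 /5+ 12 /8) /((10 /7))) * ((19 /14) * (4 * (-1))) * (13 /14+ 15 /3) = -58349 /700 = -83.36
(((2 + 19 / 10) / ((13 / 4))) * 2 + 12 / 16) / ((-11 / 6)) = -189 / 110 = -1.72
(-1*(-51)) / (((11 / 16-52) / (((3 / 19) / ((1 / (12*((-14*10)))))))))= 263.65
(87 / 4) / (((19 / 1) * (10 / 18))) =783 / 380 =2.06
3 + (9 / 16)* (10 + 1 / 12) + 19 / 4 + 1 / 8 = 867 / 64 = 13.55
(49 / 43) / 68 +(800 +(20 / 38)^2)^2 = 244046432425729 / 381058604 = 640443.31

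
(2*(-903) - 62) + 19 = -1849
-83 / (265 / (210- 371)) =13363 / 265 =50.43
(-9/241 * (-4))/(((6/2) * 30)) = 2/1205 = 0.00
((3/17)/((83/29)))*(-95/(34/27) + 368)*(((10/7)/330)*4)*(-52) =-4285736/263857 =-16.24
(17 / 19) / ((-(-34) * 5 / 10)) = 1 / 19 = 0.05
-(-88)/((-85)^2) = 0.01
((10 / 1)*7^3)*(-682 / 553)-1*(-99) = -326359 / 79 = -4131.13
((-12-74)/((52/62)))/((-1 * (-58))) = -1333/754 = -1.77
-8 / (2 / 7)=-28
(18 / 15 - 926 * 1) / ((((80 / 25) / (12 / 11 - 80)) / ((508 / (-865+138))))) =-127432816 / 7997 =-15935.08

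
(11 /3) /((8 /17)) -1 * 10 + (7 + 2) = 163 /24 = 6.79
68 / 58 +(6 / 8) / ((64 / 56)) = 1697 / 928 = 1.83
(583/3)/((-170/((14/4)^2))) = -28567/2040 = -14.00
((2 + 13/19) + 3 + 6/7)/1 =870/133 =6.54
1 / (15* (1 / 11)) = 11 / 15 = 0.73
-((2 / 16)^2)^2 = -0.00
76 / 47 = 1.62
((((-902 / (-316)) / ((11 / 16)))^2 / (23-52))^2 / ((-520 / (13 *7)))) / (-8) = 1265940928 / 163785090605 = 0.01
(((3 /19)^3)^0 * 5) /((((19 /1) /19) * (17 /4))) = 20 /17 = 1.18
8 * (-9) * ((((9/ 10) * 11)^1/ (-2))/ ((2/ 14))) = 12474/ 5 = 2494.80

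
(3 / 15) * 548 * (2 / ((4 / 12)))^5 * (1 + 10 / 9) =8995968 / 5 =1799193.60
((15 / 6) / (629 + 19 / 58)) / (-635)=-29 / 4635627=-0.00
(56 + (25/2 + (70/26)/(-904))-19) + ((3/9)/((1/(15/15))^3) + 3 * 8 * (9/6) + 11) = 3413851/35256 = 96.83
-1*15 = -15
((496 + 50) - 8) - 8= 530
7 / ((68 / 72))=126 / 17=7.41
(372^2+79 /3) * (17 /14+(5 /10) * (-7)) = -6643696 /21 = -316366.48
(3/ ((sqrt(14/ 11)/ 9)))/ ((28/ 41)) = 1107 * sqrt(154)/ 392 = 35.04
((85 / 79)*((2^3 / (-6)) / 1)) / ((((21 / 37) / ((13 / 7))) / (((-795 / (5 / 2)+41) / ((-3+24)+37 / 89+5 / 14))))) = 8063503240 / 135021033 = 59.72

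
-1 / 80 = -0.01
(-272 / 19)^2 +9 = 77233 / 361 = 213.94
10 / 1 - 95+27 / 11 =-908 / 11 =-82.55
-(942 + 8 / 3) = -2834 / 3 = -944.67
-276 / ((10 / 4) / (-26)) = 14352 / 5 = 2870.40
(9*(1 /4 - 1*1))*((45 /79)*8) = -2430 /79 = -30.76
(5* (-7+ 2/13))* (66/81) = -9790/351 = -27.89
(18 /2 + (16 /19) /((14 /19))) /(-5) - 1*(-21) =664 /35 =18.97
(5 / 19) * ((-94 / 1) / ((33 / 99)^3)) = -12690 / 19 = -667.89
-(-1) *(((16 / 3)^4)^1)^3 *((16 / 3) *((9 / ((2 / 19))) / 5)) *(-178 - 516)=-29692232343253680128 / 885735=-33522704130754.32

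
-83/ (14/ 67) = -397.21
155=155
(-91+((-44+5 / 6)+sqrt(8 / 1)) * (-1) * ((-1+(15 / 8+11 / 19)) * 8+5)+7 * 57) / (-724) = -29239 / 20634+158 * sqrt(2) / 3439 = -1.35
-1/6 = -0.17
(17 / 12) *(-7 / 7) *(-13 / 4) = 221 / 48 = 4.60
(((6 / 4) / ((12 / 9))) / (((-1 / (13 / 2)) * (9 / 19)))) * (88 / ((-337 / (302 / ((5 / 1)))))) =410267 / 1685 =243.48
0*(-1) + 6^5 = 7776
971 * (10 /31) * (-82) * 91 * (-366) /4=6629725830 /31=213862123.55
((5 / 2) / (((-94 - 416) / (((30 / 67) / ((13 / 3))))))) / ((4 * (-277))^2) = -0.00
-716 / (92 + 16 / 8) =-358 / 47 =-7.62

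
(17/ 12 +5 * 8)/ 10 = 497/ 120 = 4.14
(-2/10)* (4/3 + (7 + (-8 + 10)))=-31/15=-2.07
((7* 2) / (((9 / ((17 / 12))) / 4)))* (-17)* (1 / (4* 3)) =-2023 / 162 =-12.49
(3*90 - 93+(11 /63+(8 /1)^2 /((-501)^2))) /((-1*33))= -103765822 /19327077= -5.37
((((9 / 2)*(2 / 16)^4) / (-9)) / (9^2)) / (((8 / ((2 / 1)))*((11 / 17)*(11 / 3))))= -17 / 107053056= -0.00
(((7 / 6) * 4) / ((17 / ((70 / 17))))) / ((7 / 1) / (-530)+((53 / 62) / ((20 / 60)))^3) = 61893781600 / 922818142329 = 0.07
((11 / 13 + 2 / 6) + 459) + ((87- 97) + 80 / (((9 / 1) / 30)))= 9319 / 13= 716.85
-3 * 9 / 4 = -27 / 4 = -6.75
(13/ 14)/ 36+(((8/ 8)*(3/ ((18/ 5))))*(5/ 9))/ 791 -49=-8367437/ 170856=-48.97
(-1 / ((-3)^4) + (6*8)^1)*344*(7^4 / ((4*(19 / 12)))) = 3210444328 / 513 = 6258176.08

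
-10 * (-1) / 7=10 / 7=1.43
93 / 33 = 31 / 11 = 2.82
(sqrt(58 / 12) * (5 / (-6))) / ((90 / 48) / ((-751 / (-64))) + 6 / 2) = -3755 * sqrt(174) / 85428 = -0.58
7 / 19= 0.37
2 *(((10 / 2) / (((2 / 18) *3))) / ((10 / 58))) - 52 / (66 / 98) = 3194 / 33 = 96.79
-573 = -573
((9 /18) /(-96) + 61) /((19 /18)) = 35133 /608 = 57.78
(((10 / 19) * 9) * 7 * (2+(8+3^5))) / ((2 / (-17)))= -1354815 / 19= -71306.05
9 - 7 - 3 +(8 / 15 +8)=113 / 15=7.53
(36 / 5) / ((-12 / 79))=-237 / 5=-47.40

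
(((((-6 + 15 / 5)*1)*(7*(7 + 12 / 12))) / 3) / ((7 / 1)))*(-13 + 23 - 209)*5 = 7960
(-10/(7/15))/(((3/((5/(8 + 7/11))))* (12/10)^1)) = -3.45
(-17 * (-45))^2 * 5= 2926125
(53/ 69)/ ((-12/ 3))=-0.19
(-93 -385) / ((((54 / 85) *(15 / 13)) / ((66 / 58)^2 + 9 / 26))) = -1070.10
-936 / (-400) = 2.34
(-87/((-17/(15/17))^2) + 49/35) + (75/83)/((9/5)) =173406853/103983645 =1.67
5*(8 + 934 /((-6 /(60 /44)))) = -1021.36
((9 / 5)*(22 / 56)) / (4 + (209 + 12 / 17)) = 561 / 169540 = 0.00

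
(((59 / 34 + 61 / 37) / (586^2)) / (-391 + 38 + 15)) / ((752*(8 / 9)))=-0.00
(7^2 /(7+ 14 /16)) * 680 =38080 /9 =4231.11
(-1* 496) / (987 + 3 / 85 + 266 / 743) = -3915610 / 7794853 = -0.50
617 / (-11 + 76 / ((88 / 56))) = 6787 / 411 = 16.51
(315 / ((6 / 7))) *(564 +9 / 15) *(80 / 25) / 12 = 276654 / 5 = 55330.80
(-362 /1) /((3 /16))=-5792 /3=-1930.67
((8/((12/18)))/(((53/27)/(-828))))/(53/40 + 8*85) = -7.43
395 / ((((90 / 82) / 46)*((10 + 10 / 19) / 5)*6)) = 1415443 / 1080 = 1310.60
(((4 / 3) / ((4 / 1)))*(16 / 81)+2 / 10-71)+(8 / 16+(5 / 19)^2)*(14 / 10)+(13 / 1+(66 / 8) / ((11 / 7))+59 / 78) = -1161628513 / 22807980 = -50.93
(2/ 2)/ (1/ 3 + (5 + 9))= 3/ 43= 0.07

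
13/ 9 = 1.44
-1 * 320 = -320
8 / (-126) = -4 / 63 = -0.06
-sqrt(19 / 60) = -0.56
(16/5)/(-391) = -16/1955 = -0.01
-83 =-83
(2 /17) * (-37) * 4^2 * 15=-17760 /17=-1044.71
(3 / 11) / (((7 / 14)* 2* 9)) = 1 / 33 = 0.03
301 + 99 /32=9731 /32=304.09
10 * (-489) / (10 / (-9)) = 4401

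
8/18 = 4/9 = 0.44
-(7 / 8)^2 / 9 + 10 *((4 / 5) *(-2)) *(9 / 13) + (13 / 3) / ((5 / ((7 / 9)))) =-1178003 / 112320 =-10.49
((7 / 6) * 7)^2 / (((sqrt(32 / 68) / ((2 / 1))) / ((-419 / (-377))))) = 1006019 * sqrt(34) / 27144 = 216.11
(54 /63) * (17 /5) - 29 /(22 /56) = -27298 /385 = -70.90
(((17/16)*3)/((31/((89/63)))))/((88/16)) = 1513/57288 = 0.03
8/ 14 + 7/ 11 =93/ 77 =1.21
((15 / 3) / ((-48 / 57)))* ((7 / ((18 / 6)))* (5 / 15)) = -4.62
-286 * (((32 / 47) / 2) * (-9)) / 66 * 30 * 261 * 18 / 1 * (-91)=-8003136960 / 47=-170279509.79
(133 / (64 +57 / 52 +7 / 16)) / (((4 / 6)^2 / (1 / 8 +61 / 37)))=8.10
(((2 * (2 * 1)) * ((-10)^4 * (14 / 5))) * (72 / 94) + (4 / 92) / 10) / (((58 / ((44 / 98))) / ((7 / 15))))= 10200960517 / 32916450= 309.90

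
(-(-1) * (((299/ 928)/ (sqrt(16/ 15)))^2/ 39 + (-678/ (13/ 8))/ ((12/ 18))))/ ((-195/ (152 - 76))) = 2129995786201/ 8732405760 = 243.92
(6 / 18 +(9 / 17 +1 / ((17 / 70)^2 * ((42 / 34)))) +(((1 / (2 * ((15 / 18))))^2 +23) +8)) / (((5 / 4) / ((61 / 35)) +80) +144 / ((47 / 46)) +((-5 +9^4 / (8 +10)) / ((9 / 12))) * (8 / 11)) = 7390254432 / 91719787625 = 0.08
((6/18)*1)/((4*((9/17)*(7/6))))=17/126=0.13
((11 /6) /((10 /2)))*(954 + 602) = 570.53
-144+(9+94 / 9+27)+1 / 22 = -97.51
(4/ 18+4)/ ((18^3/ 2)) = 19/ 13122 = 0.00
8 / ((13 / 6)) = 48 / 13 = 3.69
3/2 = 1.50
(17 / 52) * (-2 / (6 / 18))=-51 / 26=-1.96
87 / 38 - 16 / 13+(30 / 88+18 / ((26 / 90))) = 692371 / 10868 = 63.71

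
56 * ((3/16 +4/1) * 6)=1407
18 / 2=9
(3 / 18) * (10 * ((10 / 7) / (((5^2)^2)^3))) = 2 / 205078125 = 0.00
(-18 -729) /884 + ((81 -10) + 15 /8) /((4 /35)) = 636.81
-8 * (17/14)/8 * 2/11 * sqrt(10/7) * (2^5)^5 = -570425344 * sqrt(70)/539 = -8854398.58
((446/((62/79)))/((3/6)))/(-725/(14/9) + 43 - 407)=-493276/360251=-1.37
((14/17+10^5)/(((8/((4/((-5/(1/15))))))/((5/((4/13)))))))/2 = -11050091/2040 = -5416.71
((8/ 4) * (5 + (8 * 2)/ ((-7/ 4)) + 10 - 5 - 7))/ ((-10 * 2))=43/ 70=0.61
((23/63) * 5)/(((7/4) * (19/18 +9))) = 920/8869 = 0.10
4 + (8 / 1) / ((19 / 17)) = 212 / 19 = 11.16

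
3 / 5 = 0.60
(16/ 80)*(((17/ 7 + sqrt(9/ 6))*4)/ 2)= sqrt(6)/ 5 + 34/ 35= 1.46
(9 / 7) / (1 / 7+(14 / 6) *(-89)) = -27 / 4358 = -0.01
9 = 9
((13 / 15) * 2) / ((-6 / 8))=-104 / 45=-2.31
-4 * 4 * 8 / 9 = -128 / 9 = -14.22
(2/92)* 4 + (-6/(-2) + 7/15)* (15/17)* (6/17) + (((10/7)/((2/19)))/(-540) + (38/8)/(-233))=656277973/585427878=1.12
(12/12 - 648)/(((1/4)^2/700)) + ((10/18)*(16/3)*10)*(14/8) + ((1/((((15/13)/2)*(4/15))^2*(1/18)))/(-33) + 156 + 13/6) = -2152125269/297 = -7246213.03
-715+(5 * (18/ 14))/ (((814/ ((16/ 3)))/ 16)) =-2035115/ 2849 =-714.33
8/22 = 4/11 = 0.36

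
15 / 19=0.79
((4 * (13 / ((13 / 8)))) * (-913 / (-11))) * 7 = 18592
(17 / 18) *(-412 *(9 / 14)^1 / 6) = -1751 / 42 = -41.69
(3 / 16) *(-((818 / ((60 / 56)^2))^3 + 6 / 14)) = -28848694563424739 / 425250000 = -67839375.81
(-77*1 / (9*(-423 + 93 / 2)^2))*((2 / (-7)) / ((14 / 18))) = 88 / 3969063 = 0.00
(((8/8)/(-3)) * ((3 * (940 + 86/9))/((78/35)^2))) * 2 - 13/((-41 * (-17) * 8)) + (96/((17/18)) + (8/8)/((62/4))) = -664134733283/2366225784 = -280.67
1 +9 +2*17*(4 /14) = 138 /7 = 19.71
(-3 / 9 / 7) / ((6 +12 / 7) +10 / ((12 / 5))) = -2 / 499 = -0.00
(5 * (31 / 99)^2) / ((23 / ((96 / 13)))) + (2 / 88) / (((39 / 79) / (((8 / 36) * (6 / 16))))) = 2520121 / 15629328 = 0.16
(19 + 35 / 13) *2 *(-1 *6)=-3384 / 13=-260.31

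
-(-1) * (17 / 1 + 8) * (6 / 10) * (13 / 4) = 195 / 4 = 48.75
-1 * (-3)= 3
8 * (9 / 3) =24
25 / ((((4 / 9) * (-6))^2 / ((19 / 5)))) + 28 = 2647 / 64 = 41.36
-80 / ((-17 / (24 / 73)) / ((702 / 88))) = 12.34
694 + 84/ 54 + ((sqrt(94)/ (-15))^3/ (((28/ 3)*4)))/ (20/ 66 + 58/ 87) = 6260/ 9- 517*sqrt(94)/ 672000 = 695.55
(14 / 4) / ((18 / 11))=2.14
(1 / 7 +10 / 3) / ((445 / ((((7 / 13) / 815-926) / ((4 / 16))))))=-954933732 / 33003425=-28.93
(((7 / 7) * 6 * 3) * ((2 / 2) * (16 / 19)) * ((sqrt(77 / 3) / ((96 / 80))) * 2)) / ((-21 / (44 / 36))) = -1760 * sqrt(231) / 3591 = -7.45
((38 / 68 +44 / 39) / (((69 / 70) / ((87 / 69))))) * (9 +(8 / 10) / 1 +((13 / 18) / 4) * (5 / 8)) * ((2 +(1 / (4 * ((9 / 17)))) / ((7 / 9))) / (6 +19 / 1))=135200327221 / 60605625600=2.23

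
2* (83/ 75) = 166/ 75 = 2.21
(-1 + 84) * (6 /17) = 498 /17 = 29.29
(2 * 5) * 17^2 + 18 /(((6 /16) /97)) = 7546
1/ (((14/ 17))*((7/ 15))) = 255/ 98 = 2.60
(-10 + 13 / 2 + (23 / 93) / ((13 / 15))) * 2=-2591 / 403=-6.43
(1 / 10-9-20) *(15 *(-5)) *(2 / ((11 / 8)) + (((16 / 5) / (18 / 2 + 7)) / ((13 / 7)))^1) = 968439 / 286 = 3386.15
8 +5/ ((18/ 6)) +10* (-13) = -361/ 3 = -120.33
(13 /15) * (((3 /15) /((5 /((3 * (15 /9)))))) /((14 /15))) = 13 /70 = 0.19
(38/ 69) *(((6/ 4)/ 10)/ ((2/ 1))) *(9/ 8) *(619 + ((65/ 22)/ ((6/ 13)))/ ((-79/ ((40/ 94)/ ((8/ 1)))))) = 34585284831/ 1202417920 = 28.76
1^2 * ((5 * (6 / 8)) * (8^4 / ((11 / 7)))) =9774.55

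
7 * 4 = 28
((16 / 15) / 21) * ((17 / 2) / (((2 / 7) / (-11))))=-748 / 45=-16.62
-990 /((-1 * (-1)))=-990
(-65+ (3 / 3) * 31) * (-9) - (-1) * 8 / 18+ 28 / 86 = 118720 / 387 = 306.77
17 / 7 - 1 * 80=-543 / 7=-77.57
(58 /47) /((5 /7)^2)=2842 /1175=2.42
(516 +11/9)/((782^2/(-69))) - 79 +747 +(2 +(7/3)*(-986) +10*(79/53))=-2276954481/1409164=-1615.82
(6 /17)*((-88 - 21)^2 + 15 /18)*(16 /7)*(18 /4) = 5132952 /119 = 43134.05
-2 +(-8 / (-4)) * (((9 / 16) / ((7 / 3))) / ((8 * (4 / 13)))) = -1.80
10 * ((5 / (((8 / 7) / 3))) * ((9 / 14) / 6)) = 225 / 16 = 14.06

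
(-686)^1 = -686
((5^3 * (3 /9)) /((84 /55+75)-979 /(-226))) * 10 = 15537500 /3015237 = 5.15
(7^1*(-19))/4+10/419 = -55687/1676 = -33.23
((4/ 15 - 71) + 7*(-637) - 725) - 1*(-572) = -4682.73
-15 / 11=-1.36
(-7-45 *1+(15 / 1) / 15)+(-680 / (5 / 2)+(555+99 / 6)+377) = 1251 / 2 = 625.50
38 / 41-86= -3488 / 41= -85.07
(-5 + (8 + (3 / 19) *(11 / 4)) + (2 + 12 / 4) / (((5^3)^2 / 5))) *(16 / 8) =163201 / 23750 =6.87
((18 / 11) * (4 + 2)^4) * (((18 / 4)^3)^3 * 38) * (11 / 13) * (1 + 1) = 5366161193139 / 52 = 103195407560.37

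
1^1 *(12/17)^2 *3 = 432/289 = 1.49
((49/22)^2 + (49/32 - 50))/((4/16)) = -168463/968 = -174.03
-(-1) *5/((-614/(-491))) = 2455/614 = 4.00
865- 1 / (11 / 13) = 9502 / 11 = 863.82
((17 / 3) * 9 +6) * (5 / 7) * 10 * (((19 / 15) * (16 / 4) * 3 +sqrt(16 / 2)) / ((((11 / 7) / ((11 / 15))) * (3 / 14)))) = 15985.21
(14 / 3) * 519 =2422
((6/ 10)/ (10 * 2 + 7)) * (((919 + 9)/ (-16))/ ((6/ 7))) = -203/ 135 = -1.50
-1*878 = -878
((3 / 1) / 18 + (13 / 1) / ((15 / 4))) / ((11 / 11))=109 / 30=3.63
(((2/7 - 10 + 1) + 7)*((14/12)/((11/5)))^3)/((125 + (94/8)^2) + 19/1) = -49000/54061227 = -0.00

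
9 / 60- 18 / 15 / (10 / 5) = -9 / 20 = -0.45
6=6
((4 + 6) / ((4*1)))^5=3125 / 32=97.66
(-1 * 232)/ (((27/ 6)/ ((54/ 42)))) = -464/ 7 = -66.29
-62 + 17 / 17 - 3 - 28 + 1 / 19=-1747 / 19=-91.95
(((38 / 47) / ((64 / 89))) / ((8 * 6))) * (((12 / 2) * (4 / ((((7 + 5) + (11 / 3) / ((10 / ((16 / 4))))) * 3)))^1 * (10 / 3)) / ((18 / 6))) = 42275 / 2734272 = 0.02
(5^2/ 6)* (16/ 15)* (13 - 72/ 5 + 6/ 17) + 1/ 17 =-703/ 153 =-4.59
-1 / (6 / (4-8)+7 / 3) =-6 / 5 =-1.20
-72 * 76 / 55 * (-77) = 38304 / 5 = 7660.80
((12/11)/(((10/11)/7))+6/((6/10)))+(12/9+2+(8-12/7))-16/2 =20.02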